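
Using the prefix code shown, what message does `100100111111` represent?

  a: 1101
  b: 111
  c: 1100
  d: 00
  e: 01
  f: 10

fedbb

Read left to right; each codeword is recognised as soon as it completes (prefix code):
  10→f | 01→e | 00→d | 111→b | 111→b
Decoded message: fedbb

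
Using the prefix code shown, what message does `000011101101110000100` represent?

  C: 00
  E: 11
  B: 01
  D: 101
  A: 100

CCEDDECCA

Read left to right; each codeword is recognised as soon as it completes (prefix code):
  00→C | 00→C | 11→E | 101→D | 101→D | 11→E | 00→C | 00→C | 100→A
Decoded message: CCEDDECCA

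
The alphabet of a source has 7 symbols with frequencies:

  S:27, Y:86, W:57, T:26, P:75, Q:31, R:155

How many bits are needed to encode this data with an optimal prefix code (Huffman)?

Merge the two smallest weights repeatedly:
combine T(26), S(27) → 53
combine Q(31), 53 → 84
combine W(57), P(75) → 132
combine 84, Y(86) → 170
combine 132, R(155) → 287
combine 170, 287 → 457
Total encoded bits = sum of merged weights = 53 + 84 + 132 + 170 + 287 + 457 = 1183.

1183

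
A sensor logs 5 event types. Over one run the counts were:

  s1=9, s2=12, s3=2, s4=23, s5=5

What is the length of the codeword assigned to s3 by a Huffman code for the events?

4

Repeatedly merge the two smallest:
merge s3(2) and s5(5): 7
merge 7 and s1(9): 16
merge s2(12) and 16: 28
merge s4(23) and 28: 51
s3 sits 4 levels below the root, so its codeword is 4 bits.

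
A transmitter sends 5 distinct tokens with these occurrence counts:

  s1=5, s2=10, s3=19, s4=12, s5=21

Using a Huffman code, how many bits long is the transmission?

149

Build the Huffman tree bottom-up:
combine s1(5), s2(10) → 15
combine s4(12), 15 → 27
combine s3(19), s5(21) → 40
combine 27, 40 → 67
Total encoded bits = sum of merged weights = 15 + 27 + 40 + 67 = 149.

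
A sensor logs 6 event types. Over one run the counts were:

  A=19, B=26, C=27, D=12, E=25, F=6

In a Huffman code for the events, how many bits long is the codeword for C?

Build the tree from the bottom:
F(6) + D(12) → 18
18 + A(19) → 37
E(25) + B(26) → 51
C(27) + 37 → 64
51 + 64 → 115
C's leaf is at depth 2, giving a 2-bit codeword.

2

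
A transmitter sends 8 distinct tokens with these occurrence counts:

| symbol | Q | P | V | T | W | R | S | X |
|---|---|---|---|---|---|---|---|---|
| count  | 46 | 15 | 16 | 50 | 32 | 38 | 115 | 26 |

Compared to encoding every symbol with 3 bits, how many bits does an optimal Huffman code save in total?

Fixed-length: 3 bits × 338 symbols = 1014 bits.
Huffman merges:
merge P(15) and V(16): 31
merge X(26) and 31: 57
merge W(32) and R(38): 70
merge Q(46) and T(50): 96
merge 57 and 70: 127
merge 96 and S(115): 211
merge 127 and 211: 338
Huffman total = 31 + 57 + 70 + 96 + 127 + 211 + 338 = 930 bits.
Saving = 1014 − 930 = 84 bits.

84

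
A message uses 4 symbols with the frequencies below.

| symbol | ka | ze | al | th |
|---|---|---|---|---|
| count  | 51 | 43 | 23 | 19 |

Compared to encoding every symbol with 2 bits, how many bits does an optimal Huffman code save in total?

Fixed-length: 2 bits × 136 symbols = 272 bits.
Huffman merges:
merge th(19) and al(23): 42
merge 42 and ze(43): 85
merge ka(51) and 85: 136
Huffman total = 42 + 85 + 136 = 263 bits.
Saving = 272 − 263 = 9 bits.

9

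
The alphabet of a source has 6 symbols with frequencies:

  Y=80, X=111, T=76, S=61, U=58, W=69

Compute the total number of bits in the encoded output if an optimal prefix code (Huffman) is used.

Build the Huffman tree bottom-up:
merge U(58) and S(61): 119
merge W(69) and T(76): 145
merge Y(80) and X(111): 191
merge 119 and 145: 264
merge 191 and 264: 455
Total encoded bits = sum of merged weights = 119 + 145 + 191 + 264 + 455 = 1174.

1174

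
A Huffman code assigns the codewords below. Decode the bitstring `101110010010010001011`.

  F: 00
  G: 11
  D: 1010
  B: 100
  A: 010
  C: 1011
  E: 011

CBBBBAG

Read left to right; each codeword is recognised as soon as it completes (prefix code):
  1011→C | 100→B | 100→B | 100→B | 100→B | 010→A | 11→G
Decoded message: CBBBBAG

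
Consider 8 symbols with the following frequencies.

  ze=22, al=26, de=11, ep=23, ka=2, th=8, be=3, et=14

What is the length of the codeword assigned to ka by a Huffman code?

Repeatedly merge the two smallest:
merge ka(2) and be(3): 5
merge 5 and th(8): 13
merge de(11) and 13: 24
merge et(14) and ze(22): 36
merge ep(23) and 24: 47
merge al(26) and 36: 62
merge 47 and 62: 109
The subtree containing ka is merged 5 times, so code length = 5.

5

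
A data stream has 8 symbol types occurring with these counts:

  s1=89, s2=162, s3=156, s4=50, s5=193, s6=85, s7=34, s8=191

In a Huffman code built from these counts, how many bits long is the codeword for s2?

3

Repeatedly merge the two smallest:
combine s7(34), s4(50) → 84
combine 84, s6(85) → 169
combine s1(89), s3(156) → 245
combine s2(162), 169 → 331
combine s8(191), s5(193) → 384
combine 245, 331 → 576
combine 384, 576 → 960
The subtree containing s2 is merged 3 times, so code length = 3.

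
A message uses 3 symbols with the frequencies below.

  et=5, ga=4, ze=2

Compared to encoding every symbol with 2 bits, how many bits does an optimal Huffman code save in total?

5

Fixed-length: 2 bits × 11 symbols = 22 bits.
Huffman merges:
combine ze(2), ga(4) → 6
combine et(5), 6 → 11
Huffman total = 6 + 11 = 17 bits.
Saving = 22 − 17 = 5 bits.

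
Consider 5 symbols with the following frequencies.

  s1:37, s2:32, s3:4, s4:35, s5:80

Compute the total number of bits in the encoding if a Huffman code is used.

403

Build the Huffman tree bottom-up:
merge s3(4) and s2(32): 36
merge s4(35) and 36: 71
merge s1(37) and 71: 108
merge s5(80) and 108: 188
Each symbol's bit-cost is frequency × depth; summing gives 403 bits (equivalently 36 + 71 + 108 + 188).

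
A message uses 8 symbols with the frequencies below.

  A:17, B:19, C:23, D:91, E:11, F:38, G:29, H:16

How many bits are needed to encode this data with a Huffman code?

Greedily combine the two least-frequent nodes:
combine E(11), H(16) → 27
combine A(17), B(19) → 36
combine C(23), 27 → 50
combine G(29), 36 → 65
combine F(38), 50 → 88
combine 65, 88 → 153
combine D(91), 153 → 244
The encoded length is the sum of every internal node's weight: 27 + 36 + 50 + 65 + 88 + 153 + 244 = 663 bits.

663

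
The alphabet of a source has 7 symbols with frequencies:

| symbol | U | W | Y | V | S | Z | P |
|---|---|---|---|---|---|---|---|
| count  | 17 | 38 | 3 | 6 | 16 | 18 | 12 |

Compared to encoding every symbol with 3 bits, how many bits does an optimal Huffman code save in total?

47

Fixed-length: 3 bits × 110 symbols = 330 bits.
Huffman merges:
merge Y(3) and V(6): 9
merge 9 and P(12): 21
merge S(16) and U(17): 33
merge Z(18) and 21: 39
merge 33 and W(38): 71
merge 39 and 71: 110
Huffman total = 9 + 21 + 33 + 39 + 71 + 110 = 283 bits.
Saving = 330 − 283 = 47 bits.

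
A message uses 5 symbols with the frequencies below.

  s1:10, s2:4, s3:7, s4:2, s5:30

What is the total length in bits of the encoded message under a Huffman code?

95

Build the Huffman tree bottom-up:
s4(2) + s2(4) → 6
6 + s3(7) → 13
s1(10) + 13 → 23
23 + s5(30) → 53
The encoded length is the sum of every internal node's weight: 6 + 13 + 23 + 53 = 95 bits.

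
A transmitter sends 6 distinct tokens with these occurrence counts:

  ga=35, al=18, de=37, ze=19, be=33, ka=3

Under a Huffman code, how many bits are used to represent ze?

Build the tree from the bottom:
merge ka(3) and al(18): 21
merge ze(19) and 21: 40
merge be(33) and ga(35): 68
merge de(37) and 40: 77
merge 68 and 77: 145
The subtree containing ze is merged 3 times, so code length = 3.

3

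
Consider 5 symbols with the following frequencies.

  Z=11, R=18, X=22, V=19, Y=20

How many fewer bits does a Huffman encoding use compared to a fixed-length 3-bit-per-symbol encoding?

Fixed-length: 3 bits × 90 symbols = 270 bits.
Huffman merges:
combine Z(11), R(18) → 29
combine V(19), Y(20) → 39
combine X(22), 29 → 51
combine 39, 51 → 90
Huffman total = 29 + 39 + 51 + 90 = 209 bits.
Saving = 270 − 209 = 61 bits.

61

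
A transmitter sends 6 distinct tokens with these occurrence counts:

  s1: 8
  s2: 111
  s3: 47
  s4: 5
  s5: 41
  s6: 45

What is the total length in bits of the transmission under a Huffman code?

Build the Huffman tree bottom-up:
combine s4(5), s1(8) → 13
combine 13, s5(41) → 54
combine s6(45), s3(47) → 92
combine 54, 92 → 146
combine s2(111), 146 → 257
The encoded length is the sum of every internal node's weight: 13 + 54 + 92 + 146 + 257 = 562 bits.

562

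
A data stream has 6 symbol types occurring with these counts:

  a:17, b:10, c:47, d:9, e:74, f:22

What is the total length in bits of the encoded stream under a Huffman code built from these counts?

Build the Huffman tree bottom-up:
combine d(9), b(10) → 19
combine a(17), 19 → 36
combine f(22), 36 → 58
combine c(47), 58 → 105
combine e(74), 105 → 179
Each symbol's bit-cost is frequency × depth; summing gives 397 bits (equivalently 19 + 36 + 58 + 105 + 179).

397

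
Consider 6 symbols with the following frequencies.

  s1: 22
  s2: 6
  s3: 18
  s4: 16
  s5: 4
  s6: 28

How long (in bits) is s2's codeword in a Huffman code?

Build the tree from the bottom:
merge s5(4) and s2(6): 10
merge 10 and s4(16): 26
merge s3(18) and s1(22): 40
merge 26 and s6(28): 54
merge 40 and 54: 94
s2's leaf is at depth 4, giving a 4-bit codeword.

4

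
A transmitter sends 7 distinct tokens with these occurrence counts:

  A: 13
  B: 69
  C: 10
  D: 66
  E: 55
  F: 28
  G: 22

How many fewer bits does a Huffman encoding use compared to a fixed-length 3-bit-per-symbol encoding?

122

Fixed-length: 3 bits × 263 symbols = 789 bits.
Huffman merges:
combine C(10), A(13) → 23
combine G(22), 23 → 45
combine F(28), 45 → 73
combine E(55), D(66) → 121
combine B(69), 73 → 142
combine 121, 142 → 263
Huffman total = 23 + 45 + 73 + 121 + 142 + 263 = 667 bits.
Saving = 789 − 667 = 122 bits.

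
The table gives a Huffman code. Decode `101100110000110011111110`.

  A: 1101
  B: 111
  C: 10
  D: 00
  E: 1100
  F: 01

CEEDEBBC

Read left to right; each codeword is recognised as soon as it completes (prefix code):
  10→C | 1100→E | 1100→E | 00→D | 1100→E | 111→B | 111→B | 10→C
Decoded message: CEEDEBBC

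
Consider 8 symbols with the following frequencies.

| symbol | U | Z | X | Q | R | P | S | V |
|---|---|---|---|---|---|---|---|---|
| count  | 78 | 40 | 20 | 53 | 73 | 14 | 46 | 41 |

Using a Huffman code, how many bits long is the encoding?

Build the Huffman tree bottom-up:
combine P(14), X(20) → 34
combine 34, Z(40) → 74
combine V(41), S(46) → 87
combine Q(53), R(73) → 126
combine 74, U(78) → 152
combine 87, 126 → 213
combine 152, 213 → 365
The encoded length is the sum of every internal node's weight: 34 + 74 + 87 + 126 + 152 + 213 + 365 = 1051 bits.

1051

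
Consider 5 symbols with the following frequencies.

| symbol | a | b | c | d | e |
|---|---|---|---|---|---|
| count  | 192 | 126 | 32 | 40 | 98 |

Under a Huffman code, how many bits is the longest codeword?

4

Merge the two lowest-weight nodes at each step:
c(32) + d(40) → 72
72 + e(98) → 170
b(126) + 170 → 296
a(192) + 296 → 488
Maximum depth reached is 4.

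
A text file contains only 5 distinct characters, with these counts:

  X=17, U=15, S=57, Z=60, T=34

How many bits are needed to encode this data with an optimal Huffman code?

398

Greedily combine the two least-frequent nodes:
merge U(15) and X(17): 32
merge 32 and T(34): 66
merge S(57) and Z(60): 117
merge 66 and 117: 183
Total encoded bits = sum of merged weights = 32 + 66 + 117 + 183 = 398.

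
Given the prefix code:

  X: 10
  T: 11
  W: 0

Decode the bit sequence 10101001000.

XXXWXWW

Read left to right; each codeword is recognised as soon as it completes (prefix code):
  10→X | 10→X | 10→X | 0→W | 10→X | 0→W | 0→W
Decoded message: XXXWXWW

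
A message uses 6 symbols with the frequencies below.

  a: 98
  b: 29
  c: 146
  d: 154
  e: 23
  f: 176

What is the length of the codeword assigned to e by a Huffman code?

4

Repeatedly merge the two smallest:
e(23) + b(29) → 52
52 + a(98) → 150
c(146) + 150 → 296
d(154) + f(176) → 330
296 + 330 → 626
e's leaf is at depth 4, giving a 4-bit codeword.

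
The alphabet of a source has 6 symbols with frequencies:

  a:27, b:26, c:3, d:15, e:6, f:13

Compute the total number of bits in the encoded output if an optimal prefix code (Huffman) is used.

211

Build the Huffman tree bottom-up:
combine c(3), e(6) → 9
combine 9, f(13) → 22
combine d(15), 22 → 37
combine b(26), a(27) → 53
combine 37, 53 → 90
Total encoded bits = sum of merged weights = 9 + 22 + 37 + 53 + 90 = 211.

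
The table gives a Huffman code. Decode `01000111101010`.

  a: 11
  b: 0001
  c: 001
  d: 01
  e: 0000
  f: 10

dbafff

Read left to right; each codeword is recognised as soon as it completes (prefix code):
  01→d | 0001→b | 11→a | 10→f | 10→f | 10→f
Decoded message: dbafff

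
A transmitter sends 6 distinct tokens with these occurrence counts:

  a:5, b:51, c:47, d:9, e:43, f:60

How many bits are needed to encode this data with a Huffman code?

Build the Huffman tree bottom-up:
merge a(5) and d(9): 14
merge 14 and e(43): 57
merge c(47) and b(51): 98
merge 57 and f(60): 117
merge 98 and 117: 215
Each symbol's bit-cost is frequency × depth; summing gives 501 bits (equivalently 14 + 57 + 98 + 117 + 215).

501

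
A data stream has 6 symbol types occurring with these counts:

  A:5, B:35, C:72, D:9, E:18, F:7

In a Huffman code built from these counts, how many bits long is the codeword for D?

4

Repeatedly merge the two smallest:
A(5) + F(7) → 12
D(9) + 12 → 21
E(18) + 21 → 39
B(35) + 39 → 74
C(72) + 74 → 146
D sits 4 levels below the root, so its codeword is 4 bits.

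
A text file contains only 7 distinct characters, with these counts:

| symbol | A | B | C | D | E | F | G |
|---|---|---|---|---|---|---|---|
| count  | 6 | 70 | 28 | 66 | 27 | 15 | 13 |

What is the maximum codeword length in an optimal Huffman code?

Merge the two lowest-weight nodes at each step:
merge A(6) and G(13): 19
merge F(15) and 19: 34
merge E(27) and C(28): 55
merge 34 and 55: 89
merge D(66) and B(70): 136
merge 89 and 136: 225
The rarest symbols sit at the bottom; the longest codeword is 4 bits.

4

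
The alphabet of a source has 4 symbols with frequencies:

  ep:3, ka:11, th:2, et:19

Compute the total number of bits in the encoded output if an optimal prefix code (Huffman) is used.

56

Greedily combine the two least-frequent nodes:
merge th(2) and ep(3): 5
merge 5 and ka(11): 16
merge 16 and et(19): 35
The encoded length is the sum of every internal node's weight: 5 + 16 + 35 = 56 bits.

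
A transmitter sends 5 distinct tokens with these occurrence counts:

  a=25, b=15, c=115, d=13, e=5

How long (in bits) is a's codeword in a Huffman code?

2

Huffman merges, smallest pair first:
merge e(5) and d(13): 18
merge b(15) and 18: 33
merge a(25) and 33: 58
merge 58 and c(115): 173
The subtree containing a is merged 2 times, so code length = 2.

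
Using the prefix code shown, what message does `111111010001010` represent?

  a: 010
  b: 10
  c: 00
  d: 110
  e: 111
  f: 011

eeacbb

Read left to right; each codeword is recognised as soon as it completes (prefix code):
  111→e | 111→e | 010→a | 00→c | 10→b | 10→b
Decoded message: eeacbb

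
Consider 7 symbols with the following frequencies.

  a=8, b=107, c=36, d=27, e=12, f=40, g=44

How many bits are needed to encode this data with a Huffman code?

Build the Huffman tree bottom-up:
a(8) + e(12) → 20
20 + d(27) → 47
c(36) + f(40) → 76
g(44) + 47 → 91
76 + 91 → 167
b(107) + 167 → 274
The encoded length is the sum of every internal node's weight: 20 + 47 + 76 + 91 + 167 + 274 = 675 bits.

675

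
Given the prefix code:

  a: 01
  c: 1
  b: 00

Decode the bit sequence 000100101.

Read left to right; each codeword is recognised as soon as it completes (prefix code):
  00→b | 01→a | 00→b | 1→c | 01→a
Decoded message: babca

babca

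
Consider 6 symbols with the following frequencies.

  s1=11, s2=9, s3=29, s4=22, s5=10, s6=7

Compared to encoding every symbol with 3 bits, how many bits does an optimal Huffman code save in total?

Fixed-length: 3 bits × 88 symbols = 264 bits.
Huffman merges:
combine s6(7), s2(9) → 16
combine s5(10), s1(11) → 21
combine 16, 21 → 37
combine s4(22), s3(29) → 51
combine 37, 51 → 88
Huffman total = 16 + 21 + 37 + 51 + 88 = 213 bits.
Saving = 264 − 213 = 51 bits.

51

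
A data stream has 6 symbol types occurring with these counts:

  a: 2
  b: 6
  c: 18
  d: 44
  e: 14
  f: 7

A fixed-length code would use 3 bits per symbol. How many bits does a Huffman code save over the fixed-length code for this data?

83

Fixed-length: 3 bits × 91 symbols = 273 bits.
Huffman merges:
merge a(2) and b(6): 8
merge f(7) and 8: 15
merge e(14) and 15: 29
merge c(18) and 29: 47
merge d(44) and 47: 91
Huffman total = 8 + 15 + 29 + 47 + 91 = 190 bits.
Saving = 273 − 190 = 83 bits.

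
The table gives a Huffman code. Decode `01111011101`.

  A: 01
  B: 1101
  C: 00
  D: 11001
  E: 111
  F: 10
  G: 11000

Read left to right; each codeword is recognised as soon as it completes (prefix code):
  01→A | 111→E | 01→A | 1101→B
Decoded message: AEAB

AEAB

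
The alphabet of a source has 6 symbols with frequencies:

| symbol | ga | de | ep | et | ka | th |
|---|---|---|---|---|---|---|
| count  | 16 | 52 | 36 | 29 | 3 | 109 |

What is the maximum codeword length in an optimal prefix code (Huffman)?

5

Merge the two lowest-weight nodes at each step:
merge ka(3) and ga(16): 19
merge 19 and et(29): 48
merge ep(36) and 48: 84
merge de(52) and 84: 136
merge th(109) and 136: 245
The first pair merged (ka, ga) ends up deepest, at depth 5.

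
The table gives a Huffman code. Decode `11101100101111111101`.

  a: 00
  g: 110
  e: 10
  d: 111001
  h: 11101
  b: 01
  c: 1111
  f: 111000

Read left to right; each codeword is recognised as soon as it completes (prefix code):
  11101→h | 10→e | 01→b | 01→b | 1111→c | 11101→h
Decoded message: hebbch

hebbch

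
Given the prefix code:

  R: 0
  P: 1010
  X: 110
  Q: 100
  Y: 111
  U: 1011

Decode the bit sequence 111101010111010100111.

YPUPQY

Read left to right; each codeword is recognised as soon as it completes (prefix code):
  111→Y | 1010→P | 1011→U | 1010→P | 100→Q | 111→Y
Decoded message: YPUPQY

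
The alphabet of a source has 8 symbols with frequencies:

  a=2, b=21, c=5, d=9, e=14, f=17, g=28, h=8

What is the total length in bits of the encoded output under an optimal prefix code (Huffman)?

285

Merge the two smallest weights repeatedly:
a(2) + c(5) → 7
7 + h(8) → 15
d(9) + e(14) → 23
15 + f(17) → 32
b(21) + 23 → 44
g(28) + 32 → 60
44 + 60 → 104
Total encoded bits = sum of merged weights = 7 + 15 + 23 + 32 + 44 + 60 + 104 = 285.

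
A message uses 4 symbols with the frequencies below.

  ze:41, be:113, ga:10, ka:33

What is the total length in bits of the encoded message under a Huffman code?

324

Build the Huffman tree bottom-up:
combine ga(10), ka(33) → 43
combine ze(41), 43 → 84
combine 84, be(113) → 197
Total encoded bits = sum of merged weights = 43 + 84 + 197 = 324.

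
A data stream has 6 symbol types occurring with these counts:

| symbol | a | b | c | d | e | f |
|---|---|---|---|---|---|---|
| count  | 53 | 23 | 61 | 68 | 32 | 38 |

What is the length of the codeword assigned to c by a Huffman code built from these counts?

Huffman merges, smallest pair first:
b(23) + e(32) → 55
f(38) + a(53) → 91
55 + c(61) → 116
d(68) + 91 → 159
116 + 159 → 275
c sits 2 levels below the root, so its codeword is 2 bits.

2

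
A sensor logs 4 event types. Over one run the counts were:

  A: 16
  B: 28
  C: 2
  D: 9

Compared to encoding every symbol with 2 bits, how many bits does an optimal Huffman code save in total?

17

Fixed-length: 2 bits × 55 symbols = 110 bits.
Huffman merges:
merge C(2) and D(9): 11
merge 11 and A(16): 27
merge 27 and B(28): 55
Huffman total = 11 + 27 + 55 = 93 bits.
Saving = 110 − 93 = 17 bits.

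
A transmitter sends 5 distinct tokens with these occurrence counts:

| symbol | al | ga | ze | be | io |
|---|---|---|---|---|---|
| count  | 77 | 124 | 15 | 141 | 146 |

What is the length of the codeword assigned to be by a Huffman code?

Build the tree from the bottom:
combine ze(15), al(77) → 92
combine 92, ga(124) → 216
combine be(141), io(146) → 287
combine 216, 287 → 503
The subtree containing be is merged 2 times, so code length = 2.

2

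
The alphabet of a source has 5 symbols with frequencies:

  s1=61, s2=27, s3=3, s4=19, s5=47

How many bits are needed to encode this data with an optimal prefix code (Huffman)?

324

Merge the two smallest weights repeatedly:
s3(3) + s4(19) → 22
22 + s2(27) → 49
s5(47) + 49 → 96
s1(61) + 96 → 157
The encoded length is the sum of every internal node's weight: 22 + 49 + 96 + 157 = 324 bits.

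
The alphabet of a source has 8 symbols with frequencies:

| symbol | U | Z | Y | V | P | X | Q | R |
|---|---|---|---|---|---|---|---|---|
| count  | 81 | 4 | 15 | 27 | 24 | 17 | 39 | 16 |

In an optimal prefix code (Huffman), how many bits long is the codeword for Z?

Repeatedly merge the two smallest:
Z(4) + Y(15) → 19
R(16) + X(17) → 33
19 + P(24) → 43
V(27) + 33 → 60
Q(39) + 43 → 82
60 + U(81) → 141
82 + 141 → 223
The subtree containing Z is merged 4 times, so code length = 4.

4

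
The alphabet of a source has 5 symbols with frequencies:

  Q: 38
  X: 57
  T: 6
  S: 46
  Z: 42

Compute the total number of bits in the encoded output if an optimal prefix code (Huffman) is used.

Build the Huffman tree bottom-up:
T(6) + Q(38) → 44
Z(42) + 44 → 86
S(46) + X(57) → 103
86 + 103 → 189
The encoded length is the sum of every internal node's weight: 44 + 86 + 103 + 189 = 422 bits.

422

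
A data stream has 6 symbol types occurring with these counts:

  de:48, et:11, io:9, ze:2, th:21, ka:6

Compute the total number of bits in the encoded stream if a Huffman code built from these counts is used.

199

Greedily combine the two least-frequent nodes:
ze(2) + ka(6) → 8
8 + io(9) → 17
et(11) + 17 → 28
th(21) + 28 → 49
de(48) + 49 → 97
Total encoded bits = sum of merged weights = 8 + 17 + 28 + 49 + 97 = 199.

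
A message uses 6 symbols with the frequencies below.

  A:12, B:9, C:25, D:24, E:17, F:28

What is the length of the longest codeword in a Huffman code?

4

Merge the two lowest-weight nodes at each step:
B(9) + A(12) → 21
E(17) + 21 → 38
D(24) + C(25) → 49
F(28) + 38 → 66
49 + 66 → 115
The first pair merged (B, A) ends up deepest, at depth 4.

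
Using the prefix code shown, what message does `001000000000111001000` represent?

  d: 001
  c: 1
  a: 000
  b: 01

daaacccda

Read left to right; each codeword is recognised as soon as it completes (prefix code):
  001→d | 000→a | 000→a | 000→a | 1→c | 1→c | 1→c | 001→d | 000→a
Decoded message: daaacccda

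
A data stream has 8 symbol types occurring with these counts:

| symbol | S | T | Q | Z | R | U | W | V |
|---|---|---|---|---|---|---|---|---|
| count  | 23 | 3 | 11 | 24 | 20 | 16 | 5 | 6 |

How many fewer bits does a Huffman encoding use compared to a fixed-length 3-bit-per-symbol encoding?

Fixed-length: 3 bits × 108 symbols = 324 bits.
Huffman merges:
merge T(3) and W(5): 8
merge V(6) and 8: 14
merge Q(11) and 14: 25
merge U(16) and R(20): 36
merge S(23) and Z(24): 47
merge 25 and 36: 61
merge 47 and 61: 108
Huffman total = 8 + 14 + 25 + 36 + 47 + 61 + 108 = 299 bits.
Saving = 324 − 299 = 25 bits.

25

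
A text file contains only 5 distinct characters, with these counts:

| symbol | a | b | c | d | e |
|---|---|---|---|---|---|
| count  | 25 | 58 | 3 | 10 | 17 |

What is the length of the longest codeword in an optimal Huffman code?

Merge the two lowest-weight nodes at each step:
merge c(3) and d(10): 13
merge 13 and e(17): 30
merge a(25) and 30: 55
merge 55 and b(58): 113
The rarest symbols sit at the bottom; the longest codeword is 4 bits.

4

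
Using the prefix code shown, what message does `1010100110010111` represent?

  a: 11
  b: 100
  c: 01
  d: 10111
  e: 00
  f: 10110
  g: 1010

gbaed

Read left to right; each codeword is recognised as soon as it completes (prefix code):
  1010→g | 100→b | 11→a | 00→e | 10111→d
Decoded message: gbaed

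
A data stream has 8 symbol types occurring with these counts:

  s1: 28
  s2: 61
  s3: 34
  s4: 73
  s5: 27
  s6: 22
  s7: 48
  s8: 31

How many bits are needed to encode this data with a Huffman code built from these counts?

Build the Huffman tree bottom-up:
merge s6(22) and s5(27): 49
merge s1(28) and s8(31): 59
merge s3(34) and s7(48): 82
merge 49 and 59: 108
merge s2(61) and s4(73): 134
merge 82 and 108: 190
merge 134 and 190: 324
Each symbol's bit-cost is frequency × depth; summing gives 946 bits (equivalently 49 + 59 + 82 + 108 + 134 + 190 + 324).

946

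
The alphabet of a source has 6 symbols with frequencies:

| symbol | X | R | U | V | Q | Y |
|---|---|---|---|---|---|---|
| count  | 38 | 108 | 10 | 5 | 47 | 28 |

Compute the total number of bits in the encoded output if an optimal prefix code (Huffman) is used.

503

Build the Huffman tree bottom-up:
merge V(5) and U(10): 15
merge 15 and Y(28): 43
merge X(38) and 43: 81
merge Q(47) and 81: 128
merge R(108) and 128: 236
The encoded length is the sum of every internal node's weight: 15 + 43 + 81 + 128 + 236 = 503 bits.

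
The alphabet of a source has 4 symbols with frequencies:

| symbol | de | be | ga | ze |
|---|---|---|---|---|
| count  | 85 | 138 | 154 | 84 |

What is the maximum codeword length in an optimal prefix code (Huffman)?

2

Merge the two lowest-weight nodes at each step:
combine ze(84), de(85) → 169
combine be(138), ga(154) → 292
combine 169, 292 → 461
The first pair merged (ze, de) ends up deepest, at depth 2.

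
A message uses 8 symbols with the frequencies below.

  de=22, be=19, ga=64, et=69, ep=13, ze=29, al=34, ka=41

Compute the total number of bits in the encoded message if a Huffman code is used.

823

Build the Huffman tree bottom-up:
ep(13) + be(19) → 32
de(22) + ze(29) → 51
32 + al(34) → 66
ka(41) + 51 → 92
ga(64) + 66 → 130
et(69) + 92 → 161
130 + 161 → 291
Total encoded bits = sum of merged weights = 32 + 51 + 66 + 92 + 130 + 161 + 291 = 823.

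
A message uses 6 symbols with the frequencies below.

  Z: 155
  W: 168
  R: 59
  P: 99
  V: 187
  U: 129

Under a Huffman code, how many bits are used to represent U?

Build the tree from the bottom:
combine R(59), P(99) → 158
combine U(129), Z(155) → 284
combine 158, W(168) → 326
combine V(187), 284 → 471
combine 326, 471 → 797
U's leaf is at depth 3, giving a 3-bit codeword.

3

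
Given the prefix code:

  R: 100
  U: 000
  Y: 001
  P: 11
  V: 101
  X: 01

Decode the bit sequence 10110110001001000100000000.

Read left to right; each codeword is recognised as soon as it completes (prefix code):
  101→V | 101→V | 100→R | 01→X | 001→Y | 000→U | 100→R | 000→U | 000→U
Decoded message: VVRXYURUU

VVRXYURUU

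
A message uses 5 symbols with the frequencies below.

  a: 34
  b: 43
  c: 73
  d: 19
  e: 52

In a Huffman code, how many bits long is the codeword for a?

3

Repeatedly merge the two smallest:
d(19) + a(34) → 53
b(43) + e(52) → 95
53 + c(73) → 126
95 + 126 → 221
The subtree containing a is merged 3 times, so code length = 3.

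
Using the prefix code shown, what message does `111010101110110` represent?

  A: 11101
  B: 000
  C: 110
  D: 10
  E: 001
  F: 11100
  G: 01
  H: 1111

Read left to right; each codeword is recognised as soon as it completes (prefix code):
  11101→A | 01→G | 01→G | 110→C | 110→C
Decoded message: AGGCC

AGGCC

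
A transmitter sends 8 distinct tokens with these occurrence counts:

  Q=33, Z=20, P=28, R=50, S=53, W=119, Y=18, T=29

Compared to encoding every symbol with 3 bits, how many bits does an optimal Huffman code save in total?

81

Fixed-length: 3 bits × 350 symbols = 1050 bits.
Huffman merges:
merge Y(18) and Z(20): 38
merge P(28) and T(29): 57
merge Q(33) and 38: 71
merge R(50) and S(53): 103
merge 57 and 71: 128
merge 103 and W(119): 222
merge 128 and 222: 350
Huffman total = 38 + 57 + 71 + 103 + 128 + 222 + 350 = 969 bits.
Saving = 1050 − 969 = 81 bits.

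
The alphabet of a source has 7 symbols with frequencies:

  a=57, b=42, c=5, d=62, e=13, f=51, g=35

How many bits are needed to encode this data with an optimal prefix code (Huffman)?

Merge the two smallest weights repeatedly:
combine c(5), e(13) → 18
combine 18, g(35) → 53
combine b(42), f(51) → 93
combine 53, a(57) → 110
combine d(62), 93 → 155
combine 110, 155 → 265
Total encoded bits = sum of merged weights = 18 + 53 + 93 + 110 + 155 + 265 = 694.

694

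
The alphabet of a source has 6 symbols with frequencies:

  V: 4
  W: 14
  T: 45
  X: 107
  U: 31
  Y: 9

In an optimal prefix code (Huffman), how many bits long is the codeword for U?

Huffman merges, smallest pair first:
V(4) + Y(9) → 13
13 + W(14) → 27
27 + U(31) → 58
T(45) + 58 → 103
103 + X(107) → 210
The subtree containing U is merged 3 times, so code length = 3.

3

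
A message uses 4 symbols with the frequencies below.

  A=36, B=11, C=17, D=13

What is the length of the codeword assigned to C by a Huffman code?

Huffman merges, smallest pair first:
merge B(11) and D(13): 24
merge C(17) and 24: 41
merge A(36) and 41: 77
C's leaf is at depth 2, giving a 2-bit codeword.

2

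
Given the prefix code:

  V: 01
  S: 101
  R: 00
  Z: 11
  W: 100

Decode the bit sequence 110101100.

ZVVW

Read left to right; each codeword is recognised as soon as it completes (prefix code):
  11→Z | 01→V | 01→V | 100→W
Decoded message: ZVVW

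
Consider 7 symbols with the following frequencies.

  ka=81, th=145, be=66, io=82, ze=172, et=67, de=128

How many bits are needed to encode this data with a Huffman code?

Merge the two smallest weights repeatedly:
merge be(66) and et(67): 133
merge ka(81) and io(82): 163
merge de(128) and 133: 261
merge th(145) and 163: 308
merge ze(172) and 261: 433
merge 308 and 433: 741
The encoded length is the sum of every internal node's weight: 133 + 163 + 261 + 308 + 433 + 741 = 2039 bits.

2039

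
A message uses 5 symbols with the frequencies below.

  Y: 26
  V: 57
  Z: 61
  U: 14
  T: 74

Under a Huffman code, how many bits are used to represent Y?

Repeatedly merge the two smallest:
U(14) + Y(26) → 40
40 + V(57) → 97
Z(61) + T(74) → 135
97 + 135 → 232
Y sits 3 levels below the root, so its codeword is 3 bits.

3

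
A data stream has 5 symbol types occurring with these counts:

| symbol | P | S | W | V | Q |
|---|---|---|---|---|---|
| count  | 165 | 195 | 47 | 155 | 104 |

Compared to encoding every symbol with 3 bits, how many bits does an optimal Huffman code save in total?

515

Fixed-length: 3 bits × 666 symbols = 1998 bits.
Huffman merges:
W(47) + Q(104) → 151
151 + V(155) → 306
P(165) + S(195) → 360
306 + 360 → 666
Huffman total = 151 + 306 + 360 + 666 = 1483 bits.
Saving = 1998 − 1483 = 515 bits.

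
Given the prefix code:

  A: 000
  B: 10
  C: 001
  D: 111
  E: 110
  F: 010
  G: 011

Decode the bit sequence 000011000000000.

AGAAA

Read left to right; each codeword is recognised as soon as it completes (prefix code):
  000→A | 011→G | 000→A | 000→A | 000→A
Decoded message: AGAAA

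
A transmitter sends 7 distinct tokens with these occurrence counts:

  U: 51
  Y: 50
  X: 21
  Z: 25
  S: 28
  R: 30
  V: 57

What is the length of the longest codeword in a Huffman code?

Merge the two lowest-weight nodes at each step:
combine X(21), Z(25) → 46
combine S(28), R(30) → 58
combine 46, Y(50) → 96
combine U(51), V(57) → 108
combine 58, 96 → 154
combine 108, 154 → 262
The rarest symbols sit at the bottom; the longest codeword is 4 bits.

4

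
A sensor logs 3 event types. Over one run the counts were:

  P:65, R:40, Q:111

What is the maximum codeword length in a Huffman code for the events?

Merge the two lowest-weight nodes at each step:
combine R(40), P(65) → 105
combine 105, Q(111) → 216
The rarest symbols sit at the bottom; the longest codeword is 2 bits.

2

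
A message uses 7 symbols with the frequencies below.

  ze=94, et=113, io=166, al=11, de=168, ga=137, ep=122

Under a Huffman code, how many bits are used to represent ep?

3

Huffman merges, smallest pair first:
al(11) + ze(94) → 105
105 + et(113) → 218
ep(122) + ga(137) → 259
io(166) + de(168) → 334
218 + 259 → 477
334 + 477 → 811
ep's leaf is at depth 3, giving a 3-bit codeword.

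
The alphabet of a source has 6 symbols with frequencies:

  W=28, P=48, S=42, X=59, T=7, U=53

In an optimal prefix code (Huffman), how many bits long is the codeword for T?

4

Repeatedly merge the two smallest:
combine T(7), W(28) → 35
combine 35, S(42) → 77
combine P(48), U(53) → 101
combine X(59), 77 → 136
combine 101, 136 → 237
The subtree containing T is merged 4 times, so code length = 4.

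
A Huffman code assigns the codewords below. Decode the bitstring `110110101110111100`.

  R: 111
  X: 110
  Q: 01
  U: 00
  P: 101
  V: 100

Read left to right; each codeword is recognised as soon as it completes (prefix code):
  110→X | 110→X | 101→P | 110→X | 111→R | 100→V
Decoded message: XXPXRV

XXPXRV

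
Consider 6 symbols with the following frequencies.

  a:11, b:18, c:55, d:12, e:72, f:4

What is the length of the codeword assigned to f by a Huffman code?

5

Repeatedly merge the two smallest:
combine f(4), a(11) → 15
combine d(12), 15 → 27
combine b(18), 27 → 45
combine 45, c(55) → 100
combine e(72), 100 → 172
f's leaf is at depth 5, giving a 5-bit codeword.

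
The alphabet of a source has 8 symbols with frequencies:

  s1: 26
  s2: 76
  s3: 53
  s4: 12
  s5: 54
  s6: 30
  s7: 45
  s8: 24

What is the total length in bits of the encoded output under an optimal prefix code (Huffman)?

920

Merge the two smallest weights repeatedly:
combine s4(12), s8(24) → 36
combine s1(26), s6(30) → 56
combine 36, s7(45) → 81
combine s3(53), s5(54) → 107
combine 56, s2(76) → 132
combine 81, 107 → 188
combine 132, 188 → 320
Each symbol's bit-cost is frequency × depth; summing gives 920 bits (equivalently 36 + 56 + 81 + 107 + 132 + 188 + 320).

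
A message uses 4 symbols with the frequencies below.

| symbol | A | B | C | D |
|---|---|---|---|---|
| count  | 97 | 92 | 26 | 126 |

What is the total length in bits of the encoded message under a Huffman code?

674

Merge the two smallest weights repeatedly:
merge C(26) and B(92): 118
merge A(97) and 118: 215
merge D(126) and 215: 341
The encoded length is the sum of every internal node's weight: 118 + 215 + 341 = 674 bits.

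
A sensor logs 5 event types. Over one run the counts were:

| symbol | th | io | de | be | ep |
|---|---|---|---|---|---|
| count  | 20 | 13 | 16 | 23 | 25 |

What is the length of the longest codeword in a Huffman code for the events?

3

Merge the two lowest-weight nodes at each step:
io(13) + de(16) → 29
th(20) + be(23) → 43
ep(25) + 29 → 54
43 + 54 → 97
The rarest symbols sit at the bottom; the longest codeword is 3 bits.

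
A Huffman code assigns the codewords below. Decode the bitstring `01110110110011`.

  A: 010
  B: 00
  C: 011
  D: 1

Read left to right; each codeword is recognised as soon as it completes (prefix code):
  011→C | 1→D | 011→C | 011→C | 00→B | 1→D | 1→D
Decoded message: CDCCBDD

CDCCBDD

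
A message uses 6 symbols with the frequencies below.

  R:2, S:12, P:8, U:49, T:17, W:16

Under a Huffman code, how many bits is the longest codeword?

Merge the two lowest-weight nodes at each step:
combine R(2), P(8) → 10
combine 10, S(12) → 22
combine W(16), T(17) → 33
combine 22, 33 → 55
combine U(49), 55 → 104
Maximum depth reached is 4.

4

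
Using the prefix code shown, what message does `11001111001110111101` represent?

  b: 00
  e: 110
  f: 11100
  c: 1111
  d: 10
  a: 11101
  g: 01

egfaa

Read left to right; each codeword is recognised as soon as it completes (prefix code):
  110→e | 01→g | 11100→f | 11101→a | 11101→a
Decoded message: egfaa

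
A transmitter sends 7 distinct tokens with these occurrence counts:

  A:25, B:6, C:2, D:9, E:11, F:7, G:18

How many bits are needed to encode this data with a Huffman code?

199

Build the Huffman tree bottom-up:
merge C(2) and B(6): 8
merge F(7) and 8: 15
merge D(9) and E(11): 20
merge 15 and G(18): 33
merge 20 and A(25): 45
merge 33 and 45: 78
The encoded length is the sum of every internal node's weight: 8 + 15 + 20 + 33 + 45 + 78 = 199 bits.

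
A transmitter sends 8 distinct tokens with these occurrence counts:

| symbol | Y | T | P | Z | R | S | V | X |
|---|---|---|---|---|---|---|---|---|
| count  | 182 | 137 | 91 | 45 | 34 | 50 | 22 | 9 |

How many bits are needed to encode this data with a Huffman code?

1487

Build the Huffman tree bottom-up:
combine X(9), V(22) → 31
combine 31, R(34) → 65
combine Z(45), S(50) → 95
combine 65, P(91) → 156
combine 95, T(137) → 232
combine 156, Y(182) → 338
combine 232, 338 → 570
Total encoded bits = sum of merged weights = 31 + 65 + 95 + 156 + 232 + 338 + 570 = 1487.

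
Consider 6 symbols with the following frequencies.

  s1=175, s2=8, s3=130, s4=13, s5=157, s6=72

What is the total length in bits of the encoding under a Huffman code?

Greedily combine the two least-frequent nodes:
s2(8) + s4(13) → 21
21 + s6(72) → 93
93 + s3(130) → 223
s5(157) + s1(175) → 332
223 + 332 → 555
Total encoded bits = sum of merged weights = 21 + 93 + 223 + 332 + 555 = 1224.

1224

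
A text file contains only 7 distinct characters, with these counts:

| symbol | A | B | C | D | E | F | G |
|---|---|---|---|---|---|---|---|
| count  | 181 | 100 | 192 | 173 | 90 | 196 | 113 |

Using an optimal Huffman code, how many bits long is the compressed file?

Build the Huffman tree bottom-up:
merge E(90) and B(100): 190
merge G(113) and D(173): 286
merge A(181) and 190: 371
merge C(192) and F(196): 388
merge 286 and 371: 657
merge 388 and 657: 1045
Total encoded bits = sum of merged weights = 190 + 286 + 371 + 388 + 657 + 1045 = 2937.

2937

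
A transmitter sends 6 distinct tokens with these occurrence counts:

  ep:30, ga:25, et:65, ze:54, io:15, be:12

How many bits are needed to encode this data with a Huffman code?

481

Greedily combine the two least-frequent nodes:
combine be(12), io(15) → 27
combine ga(25), 27 → 52
combine ep(30), 52 → 82
combine ze(54), et(65) → 119
combine 82, 119 → 201
Total encoded bits = sum of merged weights = 27 + 52 + 82 + 119 + 201 = 481.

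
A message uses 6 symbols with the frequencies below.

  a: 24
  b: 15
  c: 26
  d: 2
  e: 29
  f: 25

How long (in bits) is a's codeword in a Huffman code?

3

Repeatedly merge the two smallest:
merge d(2) and b(15): 17
merge 17 and a(24): 41
merge f(25) and c(26): 51
merge e(29) and 41: 70
merge 51 and 70: 121
a's leaf is at depth 3, giving a 3-bit codeword.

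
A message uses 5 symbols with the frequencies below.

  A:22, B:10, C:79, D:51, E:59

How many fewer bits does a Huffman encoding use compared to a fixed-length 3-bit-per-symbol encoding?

189

Fixed-length: 3 bits × 221 symbols = 663 bits.
Huffman merges:
merge B(10) and A(22): 32
merge 32 and D(51): 83
merge E(59) and C(79): 138
merge 83 and 138: 221
Huffman total = 32 + 83 + 138 + 221 = 474 bits.
Saving = 663 − 474 = 189 bits.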